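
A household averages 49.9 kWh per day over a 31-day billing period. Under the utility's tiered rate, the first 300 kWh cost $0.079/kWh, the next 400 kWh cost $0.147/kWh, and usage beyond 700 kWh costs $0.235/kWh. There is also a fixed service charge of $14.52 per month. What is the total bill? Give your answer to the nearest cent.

Usage = 49.9 kWh/day × 31 days = 1546.9 kWh
First 300 kWh × $0.079 = $23.70
Next 400 kWh × $0.147 = $58.80
Remaining 846.9 kWh × $0.235 = $199.02
Energy charge = $281.52; + service $14.52 = $296.04

$296.04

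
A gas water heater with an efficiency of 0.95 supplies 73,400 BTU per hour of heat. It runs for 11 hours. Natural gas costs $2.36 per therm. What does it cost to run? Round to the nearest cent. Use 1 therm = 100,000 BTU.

Heat delivered = 73,400 BTU/h × 11 h = 807,400 BTU
Gas input = 807,400 / 0.95 = 849,895 BTU
= 849,895 / 100,000 = 8.499 therm
Cost = 8.499 × $2.36/therm = $20.06

$20.06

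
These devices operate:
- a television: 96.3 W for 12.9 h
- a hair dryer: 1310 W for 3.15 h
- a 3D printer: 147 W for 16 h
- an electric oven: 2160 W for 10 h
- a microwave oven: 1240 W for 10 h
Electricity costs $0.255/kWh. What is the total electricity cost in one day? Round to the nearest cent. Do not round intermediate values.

television: 96.3 W × 12.9 h = 1,242 Wh = 1.242 kWh
hair dryer: 1310 W × 3.15 h = 4,126 Wh = 4.127 kWh
3D printer: 147 W × 16 h = 2,352 Wh = 2.352 kWh
electric oven: 2160 W × 10 h = 21,600 Wh = 21.6 kWh
microwave oven: 1240 W × 10 h = 12,400 Wh = 12.4 kWh
Total energy = 1.242 + 4.127 + 2.352 + 21.6 + 12.4 = 41.72 kWh
Cost = 41.72 kWh × $0.255 = $10.64

$10.64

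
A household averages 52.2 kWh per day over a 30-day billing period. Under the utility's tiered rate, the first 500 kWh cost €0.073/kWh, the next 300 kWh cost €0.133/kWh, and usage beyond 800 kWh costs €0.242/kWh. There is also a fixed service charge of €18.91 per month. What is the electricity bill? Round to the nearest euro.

Usage = 52.2 kWh/day × 30 days = 1566 kWh
First 500 kWh × €0.073 = €36.50
Next 300 kWh × €0.133 = €39.90
Remaining 766 kWh × €0.242 = €185.37
Energy charge = €261.77; + service €18.91 = €280.68 ≈ €281

€281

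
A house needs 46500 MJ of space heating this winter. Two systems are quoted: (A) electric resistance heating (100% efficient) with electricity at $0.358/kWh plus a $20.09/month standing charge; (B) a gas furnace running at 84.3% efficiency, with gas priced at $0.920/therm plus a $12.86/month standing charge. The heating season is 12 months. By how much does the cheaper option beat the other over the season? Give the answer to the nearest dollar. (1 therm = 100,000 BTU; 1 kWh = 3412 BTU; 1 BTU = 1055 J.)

Heat load = 46500 MJ = 46,500,000,000 J / 1055 = 44,075,829 BTU
Gas: input = 44,075,829 / 0.843 = 52,284,495 BTU = 522.8 therm → 522.8 × $0.920 = $481.02; + 12 × $12.86 standing = $635.34
Electric: 44,075,829 BTU / 3412 = 12,920 kWh → × $0.358 = $4,624.60; + 12 × $20.09 standing = $4,865.68
Difference = |$635.34 − $4,865.68| = $4,230.35 ≈ $4230

$4230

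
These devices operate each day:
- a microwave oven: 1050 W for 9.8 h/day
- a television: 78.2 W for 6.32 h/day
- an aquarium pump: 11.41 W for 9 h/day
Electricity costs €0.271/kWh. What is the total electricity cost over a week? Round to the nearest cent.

microwave oven: 1050 W × 9.8 h × 7 d = 72,030 Wh = 72.03 kWh
television: 78.2 W × 6.32 h × 7 d = 3,460 Wh = 3.46 kWh
aquarium pump: 11.41 W × 9 h × 7 d = 719 Wh = 0.7188 kWh
Total energy = 72.03 + 3.46 + 0.7188 = 76.21 kWh
Cost = 76.21 kWh × €0.271 = €20.65

€20.65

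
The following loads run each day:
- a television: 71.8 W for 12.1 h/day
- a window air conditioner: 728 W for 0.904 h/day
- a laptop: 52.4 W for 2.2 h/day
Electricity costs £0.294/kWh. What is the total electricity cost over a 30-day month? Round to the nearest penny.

television: 71.8 W × 12.1 h × 30 d = 26,063 Wh = 26.06 kWh
window air conditioner: 728 W × 0.904 h × 30 d = 19,743 Wh = 19.74 kWh
laptop: 52.4 W × 2.2 h × 30 d = 3,458 Wh = 3.458 kWh
Total energy = 26.06 + 19.74 + 3.458 = 49.27 kWh
Cost = 49.27 kWh × £0.294 = £14.48

£14.48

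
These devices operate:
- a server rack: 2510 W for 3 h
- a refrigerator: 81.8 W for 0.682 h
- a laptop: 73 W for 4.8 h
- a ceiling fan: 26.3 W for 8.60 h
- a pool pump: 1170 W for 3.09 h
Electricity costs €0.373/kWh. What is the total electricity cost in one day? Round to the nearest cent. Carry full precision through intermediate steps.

server rack: 2510 W × 3 h = 7,530 Wh = 7.53 kWh
refrigerator: 81.8 W × 0.682 h = 56 Wh = 0.05579 kWh
laptop: 73 W × 4.8 h = 350 Wh = 0.3504 kWh
ceiling fan: 26.3 W × 8.60 h = 226 Wh = 0.2262 kWh
pool pump: 1170 W × 3.09 h = 3,615 Wh = 3.615 kWh
Total energy = 7.53 + 0.05579 + 0.3504 + 0.2262 + 3.615 = 11.78 kWh
Cost = 11.78 kWh × €0.373 = €4.39

€4.39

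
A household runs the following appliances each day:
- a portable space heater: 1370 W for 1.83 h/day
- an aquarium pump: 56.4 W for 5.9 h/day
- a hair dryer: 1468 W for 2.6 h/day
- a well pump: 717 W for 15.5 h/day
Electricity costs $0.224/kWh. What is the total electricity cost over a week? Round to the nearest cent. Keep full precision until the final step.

portable space heater: 1370 W × 1.83 h × 7 d = 17,550 Wh = 17.55 kWh
aquarium pump: 56.4 W × 5.9 h × 7 d = 2,329 Wh = 2.329 kWh
hair dryer: 1468 W × 2.6 h × 7 d = 26,718 Wh = 26.72 kWh
well pump: 717 W × 15.5 h × 7 d = 77,794 Wh = 77.79 kWh
Total energy = 17.55 + 2.329 + 26.72 + 77.79 = 124.4 kWh
Cost = 124.4 kWh × $0.224 = $27.86

$27.86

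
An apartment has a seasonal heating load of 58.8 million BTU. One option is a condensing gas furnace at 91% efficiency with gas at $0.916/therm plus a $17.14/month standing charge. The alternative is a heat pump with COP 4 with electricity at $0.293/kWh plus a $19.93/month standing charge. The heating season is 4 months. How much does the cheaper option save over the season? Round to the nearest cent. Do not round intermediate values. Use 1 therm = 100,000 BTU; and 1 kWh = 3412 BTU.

Heat load = 58.8 × 10⁶ BTU = 58,800,000 BTU
Gas: input = 58,800,000 / 0.91 = 64,615,385 BTU = 646.2 therm → 646.2 × $0.916 = $591.88; + 4 × $17.14 standing = $660.44
Heat pump: 58,800,000 BTU / 3412 = 17,230 kWh heat; / 4 = 4,308 kWh in → × $0.293 = $1,262.34; + 4 × $19.93 standing = $1,342.06
Difference = |$660.44 − $1,342.06| = $681.62

$681.62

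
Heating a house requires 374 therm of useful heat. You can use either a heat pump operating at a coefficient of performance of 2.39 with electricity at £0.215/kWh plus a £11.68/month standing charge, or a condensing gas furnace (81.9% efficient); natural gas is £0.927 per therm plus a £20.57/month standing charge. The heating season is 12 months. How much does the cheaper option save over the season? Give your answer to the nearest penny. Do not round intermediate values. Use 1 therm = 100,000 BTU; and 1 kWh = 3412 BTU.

Heat load = 374 therm × 100,000 = 37,400,000 BTU
Gas: input = 37,400,000 / 0.819 = 45,665,446 BTU = 456.7 therm → 456.7 × £0.927 = £423.32; + 12 × £20.57 standing = £670.16
Heat pump: 37,400,000 BTU / 3412 = 10,960 kWh heat; / 2.39 = 4,586 kWh in → × £0.215 = £986.06; + 12 × £11.68 standing = £1,126.22
Difference = |£670.16 − £1,126.22| = £456.06

£456.06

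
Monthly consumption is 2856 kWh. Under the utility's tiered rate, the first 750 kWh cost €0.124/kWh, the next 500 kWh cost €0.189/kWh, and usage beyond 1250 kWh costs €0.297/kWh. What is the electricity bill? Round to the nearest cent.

€664.48

First 750 kWh × €0.124 = €93.00
Next 500 kWh × €0.189 = €94.50
Remaining 1606 kWh × €0.297 = €476.98
Total = €664.48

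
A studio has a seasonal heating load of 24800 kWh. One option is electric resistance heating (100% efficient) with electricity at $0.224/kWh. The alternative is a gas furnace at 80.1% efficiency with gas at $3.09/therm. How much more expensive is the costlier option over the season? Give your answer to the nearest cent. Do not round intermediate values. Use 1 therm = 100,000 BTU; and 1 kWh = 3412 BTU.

Heat load = 24800 kWh × 3412 = 84,617,600 BTU
Gas: input = 84,617,600 / 0.801 = 105,639,950 BTU = 1,056 therm → 1,056 × $3.09 = $3,264.27
Electric: 84,617,600 BTU / 3412 = 24,800 kWh → × $0.224 = $5,555.20
Difference = |$3,264.27 − $5,555.20| = $2,290.93

$2290.93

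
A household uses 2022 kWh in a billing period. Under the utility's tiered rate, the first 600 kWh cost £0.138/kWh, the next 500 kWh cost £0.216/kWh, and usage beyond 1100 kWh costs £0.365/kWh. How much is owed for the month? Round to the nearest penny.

First 600 kWh × £0.138 = £82.80
Next 500 kWh × £0.216 = £108.00
Remaining 922 kWh × £0.365 = £336.53
Total = £527.33

£527.33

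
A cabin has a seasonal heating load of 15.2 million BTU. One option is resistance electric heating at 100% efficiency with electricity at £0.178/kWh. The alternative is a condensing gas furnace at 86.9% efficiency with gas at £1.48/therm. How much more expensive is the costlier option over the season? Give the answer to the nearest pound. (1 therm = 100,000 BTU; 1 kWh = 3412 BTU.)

£534

Heat load = 15.2 × 10⁶ BTU = 15,200,000 BTU
Gas: input = 15,200,000 / 0.869 = 17,491,369 BTU = 174.9 therm → 174.9 × £1.48 = £258.87
Electric: 15,200,000 BTU / 3412 = 4,455 kWh → × £0.178 = £792.97
Difference = |£258.87 − £792.97| = £534.09 ≈ £534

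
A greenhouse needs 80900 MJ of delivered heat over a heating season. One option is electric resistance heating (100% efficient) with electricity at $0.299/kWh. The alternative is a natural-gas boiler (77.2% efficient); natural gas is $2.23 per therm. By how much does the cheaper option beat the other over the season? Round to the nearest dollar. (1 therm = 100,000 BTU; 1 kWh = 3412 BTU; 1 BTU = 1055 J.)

$4505

Heat load = 80900 MJ = 80,900,000,000 J / 1055 = 76,682,464 BTU
Gas: input = 76,682,464 / 0.772 = 99,329,617 BTU = 993.3 therm → 993.3 × $2.23 = $2,215.05
Electric: 76,682,464 BTU / 3412 = 22,470 kWh → × $0.299 = $6,719.83
Difference = |$2,215.05 − $6,719.83| = $4,504.78 ≈ $4505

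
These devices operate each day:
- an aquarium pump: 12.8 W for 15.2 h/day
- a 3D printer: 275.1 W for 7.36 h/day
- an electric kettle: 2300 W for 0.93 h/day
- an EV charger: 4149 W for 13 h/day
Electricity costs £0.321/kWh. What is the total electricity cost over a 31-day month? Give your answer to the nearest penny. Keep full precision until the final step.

£580.10

aquarium pump: 12.8 W × 15.2 h × 31 d = 6,031 Wh = 6.031 kWh
3D printer: 275.1 W × 7.36 h × 31 d = 62,767 Wh = 62.77 kWh
electric kettle: 2300 W × 0.93 h × 31 d = 66,309 Wh = 66.31 kWh
EV charger: 4149 W × 13 h × 31 d = 1,672,047 Wh = 1,672 kWh
Total energy = 6.031 + 62.77 + 66.31 + 1,672 = 1,807 kWh
Cost = 1,807 kWh × £0.321 = £580.10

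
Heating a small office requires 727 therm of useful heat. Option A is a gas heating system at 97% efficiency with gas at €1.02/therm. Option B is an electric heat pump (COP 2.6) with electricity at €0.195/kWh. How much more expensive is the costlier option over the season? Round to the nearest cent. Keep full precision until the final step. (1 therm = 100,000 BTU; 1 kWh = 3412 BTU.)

€833.56

Heat load = 727 therm × 100,000 = 72,700,000 BTU
Gas: input = 72,700,000 / 0.97 = 74,948,454 BTU = 749.5 therm → 749.5 × €1.02 = €764.47
Heat pump: 72,700,000 BTU / 3412 = 21,310 kWh heat; / 2.6 = 8,195 kWh in → × €0.195 = €1,598.04
Difference = |€764.47 − €1,598.04| = €833.56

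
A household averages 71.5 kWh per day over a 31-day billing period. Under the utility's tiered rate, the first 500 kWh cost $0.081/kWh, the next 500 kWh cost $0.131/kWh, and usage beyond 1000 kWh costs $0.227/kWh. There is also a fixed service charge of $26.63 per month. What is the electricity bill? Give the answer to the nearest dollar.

$409

Usage = 71.5 kWh/day × 31 days = 2216.5 kWh
First 500 kWh × $0.081 = $40.50
Next 500 kWh × $0.131 = $65.50
Remaining 1216.5 kWh × $0.227 = $276.15
Energy charge = $382.15; + service $26.63 = $408.78 ≈ $409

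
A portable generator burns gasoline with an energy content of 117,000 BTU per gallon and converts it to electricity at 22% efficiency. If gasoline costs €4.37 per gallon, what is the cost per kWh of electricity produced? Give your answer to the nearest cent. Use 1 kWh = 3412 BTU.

Electrical output per gallon = 117,000 BTU × 0.22 / 3412 BTU/kWh = 7.544 kWh
Cost per kWh = €4.37 / 7.544 kWh = €0.579

€0.58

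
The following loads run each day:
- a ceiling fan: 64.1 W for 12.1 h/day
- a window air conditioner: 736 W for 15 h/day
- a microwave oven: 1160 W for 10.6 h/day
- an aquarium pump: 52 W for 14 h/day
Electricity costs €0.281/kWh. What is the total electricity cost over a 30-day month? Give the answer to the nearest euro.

ceiling fan: 64.1 W × 12.1 h × 30 d = 23,268 Wh = 23.27 kWh
window air conditioner: 736 W × 15 h × 30 d = 331,200 Wh = 331.2 kWh
microwave oven: 1160 W × 10.6 h × 30 d = 368,880 Wh = 368.9 kWh
aquarium pump: 52 W × 14 h × 30 d = 21,840 Wh = 21.84 kWh
Total energy = 23.27 + 331.2 + 368.9 + 21.84 = 745.2 kWh
Cost = 745.2 kWh × €0.281 = €209.40 ≈ €209

€209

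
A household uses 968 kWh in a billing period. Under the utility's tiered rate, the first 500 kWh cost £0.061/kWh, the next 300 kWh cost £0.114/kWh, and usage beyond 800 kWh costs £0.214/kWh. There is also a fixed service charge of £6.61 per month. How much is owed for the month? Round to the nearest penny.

£107.26

First 500 kWh × £0.061 = £30.50
Next 300 kWh × £0.114 = £34.20
Remaining 168 kWh × £0.214 = £35.95
Energy charge = £100.65; + service £6.61 = £107.26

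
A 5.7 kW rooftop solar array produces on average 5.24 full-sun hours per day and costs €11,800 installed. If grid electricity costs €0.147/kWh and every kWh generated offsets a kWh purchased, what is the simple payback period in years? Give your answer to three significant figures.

Daily generation = 5.7 kW × 5.24 h = 29.87 kWh
Annual generation = 29.87 × 365 = 10902 kWh
Annual savings = 10902 × €0.147 = €1,602.57
Payback = €11,800 / €1,602.57 = 7.36 years

7.36 years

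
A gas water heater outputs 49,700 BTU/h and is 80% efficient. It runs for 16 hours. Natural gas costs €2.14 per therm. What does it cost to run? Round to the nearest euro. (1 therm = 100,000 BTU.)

Heat delivered = 49,700 BTU/h × 16 h = 795,200 BTU
Gas input = 795,200 / 0.80 = 994,000 BTU
= 994,000 / 100,000 = 9.94 therm
Cost = 9.94 × €2.14/therm = €21.27 ≈ €21

€21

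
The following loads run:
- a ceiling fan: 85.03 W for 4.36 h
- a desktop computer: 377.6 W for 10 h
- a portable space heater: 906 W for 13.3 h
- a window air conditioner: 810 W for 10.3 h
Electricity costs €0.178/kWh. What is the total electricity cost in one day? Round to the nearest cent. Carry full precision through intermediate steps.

ceiling fan: 85.03 W × 4.36 h = 371 Wh = 0.3707 kWh
desktop computer: 377.6 W × 10 h = 3,776 Wh = 3.776 kWh
portable space heater: 906 W × 13.3 h = 12,050 Wh = 12.05 kWh
window air conditioner: 810 W × 10.3 h = 8,343 Wh = 8.343 kWh
Total energy = 0.3707 + 3.776 + 12.05 + 8.343 = 24.54 kWh
Cost = 24.54 kWh × €0.178 = €4.37

€4.37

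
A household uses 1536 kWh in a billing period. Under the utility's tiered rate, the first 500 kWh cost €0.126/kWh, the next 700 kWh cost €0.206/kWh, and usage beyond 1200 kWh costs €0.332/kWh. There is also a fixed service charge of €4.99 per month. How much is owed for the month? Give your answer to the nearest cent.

First 500 kWh × €0.126 = €63.00
Next 700 kWh × €0.206 = €144.20
Remaining 336 kWh × €0.332 = €111.55
Energy charge = €318.75; + service €4.99 = €323.74

€323.74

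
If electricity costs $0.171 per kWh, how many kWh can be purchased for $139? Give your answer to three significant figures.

$139 / $0.171 per kWh = 812.9 kWh

813 kWh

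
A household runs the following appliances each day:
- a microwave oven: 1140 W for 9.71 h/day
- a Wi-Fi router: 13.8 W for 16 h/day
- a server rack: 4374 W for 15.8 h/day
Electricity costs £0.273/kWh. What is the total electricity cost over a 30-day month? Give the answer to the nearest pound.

£658

microwave oven: 1140 W × 9.71 h × 30 d = 332,082 Wh = 332.1 kWh
Wi-Fi router: 13.8 W × 16 h × 30 d = 6,624 Wh = 6.624 kWh
server rack: 4374 W × 15.8 h × 30 d = 2,073,276 Wh = 2,073 kWh
Total energy = 332.1 + 6.624 + 2,073 = 2,412 kWh
Cost = 2,412 kWh × £0.273 = £658.47 ≈ £658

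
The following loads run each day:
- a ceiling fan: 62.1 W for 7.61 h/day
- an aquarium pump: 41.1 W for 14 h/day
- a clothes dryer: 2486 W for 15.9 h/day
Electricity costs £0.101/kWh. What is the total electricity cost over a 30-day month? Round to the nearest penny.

ceiling fan: 62.1 W × 7.61 h × 30 d = 14,177 Wh = 14.18 kWh
aquarium pump: 41.1 W × 14 h × 30 d = 17,262 Wh = 17.26 kWh
clothes dryer: 2486 W × 15.9 h × 30 d = 1,185,822 Wh = 1,186 kWh
Total energy = 14.18 + 17.26 + 1,186 = 1,217 kWh
Cost = 1,217 kWh × £0.101 = £122.94

£122.94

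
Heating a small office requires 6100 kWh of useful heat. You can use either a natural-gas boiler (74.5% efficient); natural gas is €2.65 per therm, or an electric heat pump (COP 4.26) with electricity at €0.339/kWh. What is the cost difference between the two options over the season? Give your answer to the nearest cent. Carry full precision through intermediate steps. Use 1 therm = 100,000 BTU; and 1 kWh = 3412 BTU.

Heat load = 6100 kWh × 3412 = 20,813,200 BTU
Gas: input = 20,813,200 / 0.745 = 27,937,181 BTU = 279.4 therm → 279.4 × €2.65 = €740.34
Heat pump: 20,813,200 BTU / 3412 = 6,100 kWh heat; / 4.26 = 1,432 kWh in → × €0.339 = €485.42
Difference = |€740.34 − €485.42| = €254.91

€254.91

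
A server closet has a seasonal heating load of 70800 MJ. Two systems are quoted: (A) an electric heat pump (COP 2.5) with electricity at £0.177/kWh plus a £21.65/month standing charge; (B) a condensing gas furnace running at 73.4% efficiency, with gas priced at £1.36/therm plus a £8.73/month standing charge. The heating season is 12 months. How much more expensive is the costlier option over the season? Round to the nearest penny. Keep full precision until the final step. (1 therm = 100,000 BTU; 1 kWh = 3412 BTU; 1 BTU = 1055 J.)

Heat load = 70800 MJ = 70,800,000,000 J / 1055 = 67,109,005 BTU
Gas: input = 67,109,005 / 0.734 = 91,429,162 BTU = 914.3 therm → 914.3 × £1.36 = £1,243.44; + 12 × £8.73 standing = £1,348.20
Heat pump: 67,109,005 BTU / 3412 = 19,670 kWh heat; / 2.5 = 7,867 kWh in → × £0.177 = £1,392.53; + 12 × £21.65 standing = £1,652.33
Difference = |£1,348.20 − £1,652.33| = £304.13

£304.13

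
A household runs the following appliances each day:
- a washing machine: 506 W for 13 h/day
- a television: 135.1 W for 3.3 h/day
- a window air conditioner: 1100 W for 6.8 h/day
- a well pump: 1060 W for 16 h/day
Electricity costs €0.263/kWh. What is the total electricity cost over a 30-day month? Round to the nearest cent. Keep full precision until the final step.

washing machine: 506 W × 13 h × 30 d = 197,340 Wh = 197.3 kWh
television: 135.1 W × 3.3 h × 30 d = 13,375 Wh = 13.37 kWh
window air conditioner: 1100 W × 6.8 h × 30 d = 224,400 Wh = 224.4 kWh
well pump: 1060 W × 16 h × 30 d = 508,800 Wh = 508.8 kWh
Total energy = 197.3 + 13.37 + 224.4 + 508.8 = 943.9 kWh
Cost = 943.9 kWh × €0.263 = €248.25

€248.25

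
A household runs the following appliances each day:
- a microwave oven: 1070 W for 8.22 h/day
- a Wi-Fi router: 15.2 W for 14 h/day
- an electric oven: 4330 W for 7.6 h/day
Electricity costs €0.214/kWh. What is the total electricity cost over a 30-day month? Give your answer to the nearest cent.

€269.10

microwave oven: 1070 W × 8.22 h × 30 d = 263,862 Wh = 263.9 kWh
Wi-Fi router: 15.2 W × 14 h × 30 d = 6,384 Wh = 6.384 kWh
electric oven: 4330 W × 7.6 h × 30 d = 987,240 Wh = 987.2 kWh
Total energy = 263.9 + 6.384 + 987.2 = 1,257 kWh
Cost = 1,257 kWh × €0.214 = €269.10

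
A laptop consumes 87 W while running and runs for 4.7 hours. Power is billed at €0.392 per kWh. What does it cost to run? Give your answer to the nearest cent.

€0.16

Energy = 87 W × 4.7 h = 409 Wh = 0.4089 kWh
Cost = 0.4089 kWh × €0.392/kWh = €0.16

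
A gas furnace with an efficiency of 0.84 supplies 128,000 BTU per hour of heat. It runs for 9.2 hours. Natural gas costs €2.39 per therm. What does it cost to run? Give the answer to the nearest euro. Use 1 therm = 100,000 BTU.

€34

Heat delivered = 128,000 BTU/h × 9.2 h = 1,177,600 BTU
Gas input = 1,177,600 / 0.84 = 1,401,905 BTU
= 1,401,905 / 100,000 = 14.02 therm
Cost = 14.02 × €2.39/therm = €33.51 ≈ €34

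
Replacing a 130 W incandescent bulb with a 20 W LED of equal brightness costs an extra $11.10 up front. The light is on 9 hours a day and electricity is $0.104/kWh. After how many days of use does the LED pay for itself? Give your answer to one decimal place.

Power saved = 130 − 20 = 110 W
Daily energy saved = 110 W × 9 h = 990 Wh = 0.99 kWh
Daily savings = 0.99 × $0.104 = $0.1030
Payback = $11.10 / $0.1030 per day = 107.8 days

107.8 days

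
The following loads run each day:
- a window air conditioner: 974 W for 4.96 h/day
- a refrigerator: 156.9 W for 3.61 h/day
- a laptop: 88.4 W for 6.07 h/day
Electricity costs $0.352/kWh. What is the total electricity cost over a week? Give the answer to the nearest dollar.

$15

window air conditioner: 974 W × 4.96 h × 7 d = 33,817 Wh = 33.82 kWh
refrigerator: 156.9 W × 3.61 h × 7 d = 3,965 Wh = 3.965 kWh
laptop: 88.4 W × 6.07 h × 7 d = 3,756 Wh = 3.756 kWh
Total energy = 33.82 + 3.965 + 3.756 = 41.54 kWh
Cost = 41.54 kWh × $0.352 = $14.62 ≈ $15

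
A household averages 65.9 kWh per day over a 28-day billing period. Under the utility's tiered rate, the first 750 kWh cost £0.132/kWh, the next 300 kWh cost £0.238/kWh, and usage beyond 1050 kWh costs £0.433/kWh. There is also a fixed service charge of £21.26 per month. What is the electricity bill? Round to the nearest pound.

Usage = 65.9 kWh/day × 28 days = 1845.2 kWh
First 750 kWh × £0.132 = £99.00
Next 300 kWh × £0.238 = £71.40
Remaining 795.2 kWh × £0.433 = £344.32
Energy charge = £514.72; + service £21.26 = £535.98 ≈ £536

£536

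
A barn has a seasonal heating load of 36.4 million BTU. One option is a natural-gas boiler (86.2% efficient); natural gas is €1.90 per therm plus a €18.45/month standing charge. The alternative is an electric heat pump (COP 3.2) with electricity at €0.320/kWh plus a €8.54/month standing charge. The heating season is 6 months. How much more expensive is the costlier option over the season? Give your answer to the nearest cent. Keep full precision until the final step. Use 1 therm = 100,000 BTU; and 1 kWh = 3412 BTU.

€205.04

Heat load = 36.4 × 10⁶ BTU = 36,400,000 BTU
Gas: input = 36,400,000 / 0.862 = 42,227,378 BTU = 422.3 therm → 422.3 × €1.90 = €802.32; + 6 × €18.45 standing = €913.02
Heat pump: 36,400,000 BTU / 3412 = 10,670 kWh heat; / 3.2 = 3,334 kWh in → × €0.320 = €1,066.82; + 6 × €8.54 standing = €1,118.06
Difference = |€913.02 − €1,118.06| = €205.04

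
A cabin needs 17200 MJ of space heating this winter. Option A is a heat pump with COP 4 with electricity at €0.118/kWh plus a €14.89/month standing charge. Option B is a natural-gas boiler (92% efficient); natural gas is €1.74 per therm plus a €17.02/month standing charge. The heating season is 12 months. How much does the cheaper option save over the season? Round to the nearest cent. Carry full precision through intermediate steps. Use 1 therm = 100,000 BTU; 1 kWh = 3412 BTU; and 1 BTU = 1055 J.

€192.95

Heat load = 17200 MJ = 17,200,000,000 J / 1055 = 16,303,318 BTU
Gas: input = 16,303,318 / 0.92 = 17,720,997 BTU = 177.2 therm → 177.2 × €1.74 = €308.35; + 12 × €17.02 standing = €512.59
Heat pump: 16,303,318 BTU / 3412 = 4,778 kWh heat; / 4 = 1,195 kWh in → × €0.118 = €140.96; + 12 × €14.89 standing = €319.64
Difference = |€512.59 − €319.64| = €192.95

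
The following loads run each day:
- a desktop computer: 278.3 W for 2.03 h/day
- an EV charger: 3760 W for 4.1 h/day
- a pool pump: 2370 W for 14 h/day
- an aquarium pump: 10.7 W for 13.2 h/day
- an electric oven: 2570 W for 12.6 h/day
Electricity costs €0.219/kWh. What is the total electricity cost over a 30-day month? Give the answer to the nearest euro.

€537

desktop computer: 278.3 W × 2.03 h × 30 d = 16,948 Wh = 16.95 kWh
EV charger: 3760 W × 4.1 h × 30 d = 462,480 Wh = 462.5 kWh
pool pump: 2370 W × 14 h × 30 d = 995,400 Wh = 995.4 kWh
aquarium pump: 10.7 W × 13.2 h × 30 d = 4,237 Wh = 4.237 kWh
electric oven: 2570 W × 12.6 h × 30 d = 971,460 Wh = 971.5 kWh
Total energy = 16.95 + 462.5 + 995.4 + 4.237 + 971.5 = 2,451 kWh
Cost = 2,451 kWh × €0.219 = €536.67 ≈ €537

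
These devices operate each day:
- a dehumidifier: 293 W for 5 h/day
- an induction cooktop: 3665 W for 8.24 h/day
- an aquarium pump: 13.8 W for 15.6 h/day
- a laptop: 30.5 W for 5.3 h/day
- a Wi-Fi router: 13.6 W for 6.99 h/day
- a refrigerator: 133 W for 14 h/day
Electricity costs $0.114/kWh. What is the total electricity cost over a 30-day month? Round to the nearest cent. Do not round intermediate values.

dehumidifier: 293 W × 5 h × 30 d = 43,950 Wh = 43.95 kWh
induction cooktop: 3665 W × 8.24 h × 30 d = 905,988 Wh = 906 kWh
aquarium pump: 13.8 W × 15.6 h × 30 d = 6,458 Wh = 6.458 kWh
laptop: 30.5 W × 5.3 h × 30 d = 4,850 Wh = 4.849 kWh
Wi-Fi router: 13.6 W × 6.99 h × 30 d = 2,852 Wh = 2.852 kWh
refrigerator: 133 W × 14 h × 30 d = 55,860 Wh = 55.86 kWh
Total energy = 43.95 + 906 + 6.458 + 4.849 + 2.852 + 55.86 = 1,020 kWh
Cost = 1,020 kWh × $0.114 = $116.28

$116.28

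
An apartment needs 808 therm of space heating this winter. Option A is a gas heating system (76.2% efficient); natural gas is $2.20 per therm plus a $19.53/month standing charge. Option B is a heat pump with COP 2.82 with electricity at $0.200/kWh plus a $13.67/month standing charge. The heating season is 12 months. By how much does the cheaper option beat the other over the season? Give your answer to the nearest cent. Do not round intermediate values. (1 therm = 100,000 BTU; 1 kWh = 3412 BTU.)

$723.62

Heat load = 808 therm × 100,000 = 80,800,000 BTU
Gas: input = 80,800,000 / 0.762 = 106,036,745 BTU = 1,060 therm → 1,060 × $2.20 = $2,332.81; + 12 × $19.53 standing = $2,567.17
Heat pump: 80,800,000 BTU / 3412 = 23,680 kWh heat; / 2.82 = 8,398 kWh in → × $0.200 = $1,679.51; + 12 × $13.67 standing = $1,843.55
Difference = |$2,567.17 − $1,843.55| = $723.62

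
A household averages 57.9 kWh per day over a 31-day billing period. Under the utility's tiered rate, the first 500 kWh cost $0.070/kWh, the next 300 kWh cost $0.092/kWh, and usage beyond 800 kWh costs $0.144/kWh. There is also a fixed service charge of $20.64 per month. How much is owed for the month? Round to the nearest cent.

$226.51

Usage = 57.9 kWh/day × 31 days = 1794.9 kWh
First 500 kWh × $0.070 = $35.00
Next 300 kWh × $0.092 = $27.60
Remaining 994.9 kWh × $0.144 = $143.27
Energy charge = $205.87; + service $20.64 = $226.51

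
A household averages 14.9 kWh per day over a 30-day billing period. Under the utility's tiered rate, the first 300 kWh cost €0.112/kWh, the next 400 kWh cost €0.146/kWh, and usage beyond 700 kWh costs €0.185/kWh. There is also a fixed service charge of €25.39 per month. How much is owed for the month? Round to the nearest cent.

Usage = 14.9 kWh/day × 30 days = 447 kWh
First 300 kWh × €0.112 = €33.60
Next 147 kWh × €0.146 = €21.46
Remaining tier: 0 kWh (not reached)
Energy charge = €55.06; + service €25.39 = €80.45

€80.45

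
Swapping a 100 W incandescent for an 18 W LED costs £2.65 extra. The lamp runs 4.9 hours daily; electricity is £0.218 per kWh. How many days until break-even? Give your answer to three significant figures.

Power saved = 100 − 18 = 82 W
Daily energy saved = 82 W × 4.9 h = 401.8 Wh = 0.4018 kWh
Daily savings = 0.4018 × £0.218 = £0.0876
Payback = £2.65 / £0.0876 per day = 30.25 days

30.3 days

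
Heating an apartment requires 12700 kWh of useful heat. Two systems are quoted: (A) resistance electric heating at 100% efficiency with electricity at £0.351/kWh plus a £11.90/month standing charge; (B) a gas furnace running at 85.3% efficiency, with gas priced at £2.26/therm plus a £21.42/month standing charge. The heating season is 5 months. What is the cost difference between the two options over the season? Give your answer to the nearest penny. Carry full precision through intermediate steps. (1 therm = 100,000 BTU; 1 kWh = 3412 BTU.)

£3262.02

Heat load = 12700 kWh × 3412 = 43,332,400 BTU
Gas: input = 43,332,400 / 0.853 = 50,800,000 BTU = 508 therm → 508 × £2.26 = £1,148.08; + 5 × £21.42 standing = £1,255.18
Electric: 43,332,400 BTU / 3412 = 12,700 kWh → × £0.351 = £4,457.70; + 5 × £11.90 standing = £4,517.20
Difference = |£1,255.18 − £4,517.20| = £3,262.02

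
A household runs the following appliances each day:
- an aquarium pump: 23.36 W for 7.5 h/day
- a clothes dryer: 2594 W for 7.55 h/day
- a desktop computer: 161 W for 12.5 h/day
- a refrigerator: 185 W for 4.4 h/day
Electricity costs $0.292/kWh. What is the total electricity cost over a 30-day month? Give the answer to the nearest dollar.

aquarium pump: 23.36 W × 7.5 h × 30 d = 5,256 Wh = 5.256 kWh
clothes dryer: 2594 W × 7.55 h × 30 d = 587,541 Wh = 587.5 kWh
desktop computer: 161 W × 12.5 h × 30 d = 60,375 Wh = 60.38 kWh
refrigerator: 185 W × 4.4 h × 30 d = 24,420 Wh = 24.42 kWh
Total energy = 5.256 + 587.5 + 60.38 + 24.42 = 677.6 kWh
Cost = 677.6 kWh × $0.292 = $197.86 ≈ $198

$198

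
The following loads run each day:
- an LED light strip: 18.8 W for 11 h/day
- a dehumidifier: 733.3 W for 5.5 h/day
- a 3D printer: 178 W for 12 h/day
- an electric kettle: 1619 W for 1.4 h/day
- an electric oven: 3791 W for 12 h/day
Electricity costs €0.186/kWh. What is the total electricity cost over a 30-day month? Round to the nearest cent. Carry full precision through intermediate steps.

LED light strip: 18.8 W × 11 h × 30 d = 6,204 Wh = 6.204 kWh
dehumidifier: 733.3 W × 5.5 h × 30 d = 120,994 Wh = 121 kWh
3D printer: 178 W × 12 h × 30 d = 64,080 Wh = 64.08 kWh
electric kettle: 1619 W × 1.4 h × 30 d = 67,998 Wh = 68 kWh
electric oven: 3791 W × 12 h × 30 d = 1,364,760 Wh = 1,365 kWh
Total energy = 6.204 + 121 + 64.08 + 68 + 1,365 = 1,624 kWh
Cost = 1,624 kWh × €0.186 = €302.07

€302.07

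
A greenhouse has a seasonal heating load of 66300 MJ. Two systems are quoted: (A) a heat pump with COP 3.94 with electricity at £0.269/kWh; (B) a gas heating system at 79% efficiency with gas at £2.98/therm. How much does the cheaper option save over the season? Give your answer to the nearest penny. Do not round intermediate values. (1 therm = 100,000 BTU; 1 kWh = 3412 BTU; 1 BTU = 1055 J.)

Heat load = 66300 MJ = 66,300,000,000 J / 1055 = 62,843,602 BTU
Gas: input = 62,843,602 / 0.79 = 79,548,863 BTU = 795.5 therm → 795.5 × £2.98 = £2,370.56
Heat pump: 62,843,602 BTU / 3412 = 18,420 kWh heat; / 3.94 = 4,675 kWh in → × £0.269 = £1,257.50
Difference = |£2,370.56 − £1,257.50| = £1,113.06

£1113.06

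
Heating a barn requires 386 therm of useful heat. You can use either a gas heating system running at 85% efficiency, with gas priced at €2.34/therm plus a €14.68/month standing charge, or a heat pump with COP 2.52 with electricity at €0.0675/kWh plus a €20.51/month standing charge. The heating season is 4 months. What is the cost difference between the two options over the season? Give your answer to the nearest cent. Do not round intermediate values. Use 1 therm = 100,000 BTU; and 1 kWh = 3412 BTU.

Heat load = 386 therm × 100,000 = 38,600,000 BTU
Gas: input = 38,600,000 / 0.85 = 45,411,765 BTU = 454.1 therm → 454.1 × €2.34 = €1,062.64; + 4 × €14.68 standing = €1,121.36
Heat pump: 38,600,000 BTU / 3412 = 11,310 kWh heat; / 2.52 = 4,489 kWh in → × €0.0675 = €303.03; + 4 × €20.51 standing = €385.07
Difference = |€1,121.36 − €385.07| = €736.29

€736.29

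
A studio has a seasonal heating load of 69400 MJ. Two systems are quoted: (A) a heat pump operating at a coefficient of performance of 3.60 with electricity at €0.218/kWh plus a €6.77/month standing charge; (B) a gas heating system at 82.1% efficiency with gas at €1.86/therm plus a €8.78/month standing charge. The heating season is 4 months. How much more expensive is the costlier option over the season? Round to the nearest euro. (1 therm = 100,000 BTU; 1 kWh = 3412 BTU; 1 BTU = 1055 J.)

€331

Heat load = 69400 MJ = 69,400,000,000 J / 1055 = 65,781,991 BTU
Gas: input = 65,781,991 / 0.821 = 80,124,227 BTU = 801.2 therm → 801.2 × €1.86 = €1,490.31; + 4 × €8.78 standing = €1,525.43
Heat pump: 65,781,991 BTU / 3412 = 19,280 kWh heat; / 3.60 = 5,355 kWh in → × €0.218 = €1,167.49; + 4 × €6.77 standing = €1,194.57
Difference = |€1,525.43 − €1,194.57| = €330.86 ≈ €331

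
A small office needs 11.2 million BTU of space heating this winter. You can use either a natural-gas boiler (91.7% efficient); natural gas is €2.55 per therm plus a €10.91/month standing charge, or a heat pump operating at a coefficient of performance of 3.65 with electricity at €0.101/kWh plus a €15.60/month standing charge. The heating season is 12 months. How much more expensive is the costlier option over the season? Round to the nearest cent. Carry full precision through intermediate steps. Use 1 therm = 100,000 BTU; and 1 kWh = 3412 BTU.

€164.34

Heat load = 11.2 × 10⁶ BTU = 11,200,000 BTU
Gas: input = 11,200,000 / 0.917 = 12,213,740 BTU = 122.1 therm → 122.1 × €2.55 = €311.45; + 12 × €10.91 standing = €442.37
Heat pump: 11,200,000 BTU / 3412 = 3,283 kWh heat; / 3.65 = 899.3 kWh in → × €0.101 = €90.83; + 12 × €15.60 standing = €278.03
Difference = |€442.37 − €278.03| = €164.34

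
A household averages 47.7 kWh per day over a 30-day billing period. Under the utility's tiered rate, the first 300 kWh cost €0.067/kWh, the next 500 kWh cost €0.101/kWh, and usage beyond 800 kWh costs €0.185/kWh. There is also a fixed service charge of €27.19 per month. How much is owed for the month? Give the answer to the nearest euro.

€215

Usage = 47.7 kWh/day × 30 days = 1431 kWh
First 300 kWh × €0.067 = €20.10
Next 500 kWh × €0.101 = €50.50
Remaining 631 kWh × €0.185 = €116.73
Energy charge = €187.34; + service €27.19 = €214.53 ≈ €215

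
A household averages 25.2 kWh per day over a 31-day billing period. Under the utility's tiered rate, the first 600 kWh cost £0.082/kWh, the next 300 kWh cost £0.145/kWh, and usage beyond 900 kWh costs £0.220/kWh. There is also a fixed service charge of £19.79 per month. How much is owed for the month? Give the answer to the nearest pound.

£95

Usage = 25.2 kWh/day × 31 days = 781.2 kWh
First 600 kWh × £0.082 = £49.20
Next 181.2 kWh × £0.145 = £26.27
Remaining tier: 0 kWh (not reached)
Energy charge = £75.47; + service £19.79 = £95.26 ≈ £95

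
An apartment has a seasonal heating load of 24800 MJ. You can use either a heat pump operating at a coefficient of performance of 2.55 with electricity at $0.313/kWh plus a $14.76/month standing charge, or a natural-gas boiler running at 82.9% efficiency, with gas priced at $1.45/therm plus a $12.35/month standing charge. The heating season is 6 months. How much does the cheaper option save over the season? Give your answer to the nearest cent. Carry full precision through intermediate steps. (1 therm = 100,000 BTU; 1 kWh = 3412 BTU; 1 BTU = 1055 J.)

Heat load = 24800 MJ = 24,800,000,000 J / 1055 = 23,507,109 BTU
Gas: input = 23,507,109 / 0.829 = 28,355,982 BTU = 283.6 therm → 283.6 × $1.45 = $411.16; + 6 × $12.35 standing = $485.26
Heat pump: 23,507,109 BTU / 3412 = 6,890 kWh heat; / 2.55 = 2,702 kWh in → × $0.313 = $845.66; + 6 × $14.76 standing = $934.22
Difference = |$485.26 − $934.22| = $448.96

$448.96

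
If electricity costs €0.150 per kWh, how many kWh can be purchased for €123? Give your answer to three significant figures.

820 kWh

€123 / €0.150 per kWh = 820 kWh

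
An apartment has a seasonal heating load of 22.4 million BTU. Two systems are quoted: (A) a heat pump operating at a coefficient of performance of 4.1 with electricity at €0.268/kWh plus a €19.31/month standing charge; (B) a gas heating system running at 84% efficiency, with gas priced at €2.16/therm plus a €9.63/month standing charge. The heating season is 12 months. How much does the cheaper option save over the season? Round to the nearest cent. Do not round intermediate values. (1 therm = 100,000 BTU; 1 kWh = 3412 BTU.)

€30.71

Heat load = 22.4 × 10⁶ BTU = 22,400,000 BTU
Gas: input = 22,400,000 / 0.84 = 26,666,667 BTU = 266.7 therm → 266.7 × €2.16 = €576.00; + 12 × €9.63 standing = €691.56
Heat pump: 22,400,000 BTU / 3412 = 6,565 kWh heat; / 4.1 = 1,601 kWh in → × €0.268 = €429.13; + 12 × €19.31 standing = €660.85
Difference = |€691.56 − €660.85| = €30.71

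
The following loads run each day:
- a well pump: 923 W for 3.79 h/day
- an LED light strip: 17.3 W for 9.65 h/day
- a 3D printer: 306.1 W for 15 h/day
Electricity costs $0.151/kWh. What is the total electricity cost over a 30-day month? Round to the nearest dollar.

$37

well pump: 923 W × 3.79 h × 30 d = 104,945 Wh = 104.9 kWh
LED light strip: 17.3 W × 9.65 h × 30 d = 5,008 Wh = 5.008 kWh
3D printer: 306.1 W × 15 h × 30 d = 137,745 Wh = 137.7 kWh
Total energy = 104.9 + 5.008 + 137.7 = 247.7 kWh
Cost = 247.7 kWh × $0.151 = $37.40 ≈ $37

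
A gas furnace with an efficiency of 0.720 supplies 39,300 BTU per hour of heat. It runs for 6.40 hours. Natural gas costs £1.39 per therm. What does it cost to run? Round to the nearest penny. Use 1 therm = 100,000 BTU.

Heat delivered = 39,300 BTU/h × 6.40 h = 251,520 BTU
Gas input = 251,520 / 0.720 = 349,333 BTU
= 349,333 / 100,000 = 3.493 therm
Cost = 3.493 × £1.39/therm = £4.86

£4.86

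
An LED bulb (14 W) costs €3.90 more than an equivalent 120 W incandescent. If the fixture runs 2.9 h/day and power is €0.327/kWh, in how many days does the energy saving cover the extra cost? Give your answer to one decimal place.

Power saved = 120 − 14 = 106 W
Daily energy saved = 106 W × 2.9 h = 307.4 Wh = 0.3074 kWh
Daily savings = 0.3074 × €0.327 = €0.1005
Payback = €3.90 / €0.1005 per day = 38.8 days

38.8 days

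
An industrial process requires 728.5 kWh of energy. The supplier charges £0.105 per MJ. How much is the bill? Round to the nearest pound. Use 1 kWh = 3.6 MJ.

£275

728.5 kWh × (3.6 MJ/kWh) = 2,623 MJ
Cost = 2,623 MJ × £0.105/MJ = £275.37 ≈ £275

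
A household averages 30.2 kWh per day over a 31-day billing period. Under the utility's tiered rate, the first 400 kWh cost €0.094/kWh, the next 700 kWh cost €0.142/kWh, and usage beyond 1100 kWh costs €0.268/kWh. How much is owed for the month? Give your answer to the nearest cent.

€113.74

Usage = 30.2 kWh/day × 31 days = 936.2 kWh
First 400 kWh × €0.094 = €37.60
Next 536.2 kWh × €0.142 = €76.14
Remaining tier: 0 kWh (not reached)
Total = €113.74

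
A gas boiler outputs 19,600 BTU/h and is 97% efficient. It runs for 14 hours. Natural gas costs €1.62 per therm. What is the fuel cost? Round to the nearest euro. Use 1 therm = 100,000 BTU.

€5

Heat delivered = 19,600 BTU/h × 14 h = 274,400 BTU
Gas input = 274,400 / 0.97 = 282,887 BTU
= 282,887 / 100,000 = 2.829 therm
Cost = 2.829 × €1.62/therm = €4.58 ≈ €5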